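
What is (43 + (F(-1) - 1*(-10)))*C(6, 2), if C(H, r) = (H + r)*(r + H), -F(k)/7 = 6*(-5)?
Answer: 16832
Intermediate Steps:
F(k) = 210 (F(k) = -42*(-5) = -7*(-30) = 210)
C(H, r) = (H + r)² (C(H, r) = (H + r)*(H + r) = (H + r)²)
(43 + (F(-1) - 1*(-10)))*C(6, 2) = (43 + (210 - 1*(-10)))*(6 + 2)² = (43 + (210 + 10))*8² = (43 + 220)*64 = 263*64 = 16832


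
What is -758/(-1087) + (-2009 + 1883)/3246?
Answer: 387251/588067 ≈ 0.65851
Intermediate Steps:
-758/(-1087) + (-2009 + 1883)/3246 = -758*(-1/1087) - 126*1/3246 = 758/1087 - 21/541 = 387251/588067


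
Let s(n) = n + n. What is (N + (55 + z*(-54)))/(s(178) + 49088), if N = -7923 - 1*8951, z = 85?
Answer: -21409/49444 ≈ -0.43299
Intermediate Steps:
N = -16874 (N = -7923 - 8951 = -16874)
s(n) = 2*n
(N + (55 + z*(-54)))/(s(178) + 49088) = (-16874 + (55 + 85*(-54)))/(2*178 + 49088) = (-16874 + (55 - 4590))/(356 + 49088) = (-16874 - 4535)/49444 = -21409*1/49444 = -21409/49444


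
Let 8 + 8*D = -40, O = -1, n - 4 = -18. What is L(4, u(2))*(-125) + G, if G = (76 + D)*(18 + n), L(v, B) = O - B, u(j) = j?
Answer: 655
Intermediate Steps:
n = -14 (n = 4 - 18 = -14)
L(v, B) = -1 - B
D = -6 (D = -1 + (1/8)*(-40) = -1 - 5 = -6)
G = 280 (G = (76 - 6)*(18 - 14) = 70*4 = 280)
L(4, u(2))*(-125) + G = (-1 - 1*2)*(-125) + 280 = (-1 - 2)*(-125) + 280 = -3*(-125) + 280 = 375 + 280 = 655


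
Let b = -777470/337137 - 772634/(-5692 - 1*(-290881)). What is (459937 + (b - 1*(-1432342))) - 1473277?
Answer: 13428541052431366/32049254631 ≈ 4.1900e+5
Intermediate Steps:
b = -160736466896/32049254631 (b = -777470*1/337137 - 772634/(-5692 + 290881) = -777470/337137 - 772634/285189 = -160736466896/32049254631 ≈ -5.0153)
(459937 + (b - 1*(-1432342))) - 1473277 = (459937 + (-160736466896/32049254631 - 1*(-1432342))) - 1473277 = (459937 + (-160736466896/32049254631 + 1432342)) - 1473277 = (459937 + 45905332740208906/32049254631) - 1473277 = 60645970767427153/32049254631 - 1473277 = 13428541052431366/32049254631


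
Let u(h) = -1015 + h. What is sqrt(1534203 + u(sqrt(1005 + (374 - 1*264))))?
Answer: sqrt(1533188 + sqrt(1115)) ≈ 1238.2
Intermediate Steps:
sqrt(1534203 + u(sqrt(1005 + (374 - 1*264)))) = sqrt(1534203 + (-1015 + sqrt(1005 + (374 - 1*264)))) = sqrt(1534203 + (-1015 + sqrt(1005 + (374 - 264)))) = sqrt(1534203 + (-1015 + sqrt(1005 + 110))) = sqrt(1534203 + (-1015 + sqrt(1115))) = sqrt(1533188 + sqrt(1115))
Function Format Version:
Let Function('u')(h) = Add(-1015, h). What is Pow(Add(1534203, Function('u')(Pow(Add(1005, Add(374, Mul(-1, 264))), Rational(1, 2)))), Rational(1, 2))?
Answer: Pow(Add(1533188, Pow(1115, Rational(1, 2))), Rational(1, 2)) ≈ 1238.2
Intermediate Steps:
Pow(Add(1534203, Function('u')(Pow(Add(1005, Add(374, Mul(-1, 264))), Rational(1, 2)))), Rational(1, 2)) = Pow(Add(1534203, Add(-1015, Pow(Add(1005, Add(374, Mul(-1, 264))), Rational(1, 2)))), Rational(1, 2)) = Pow(Add(1534203, Add(-1015, Pow(Add(1005, Add(374, -264)), Rational(1, 2)))), Rational(1, 2)) = Pow(Add(1534203, Add(-1015, Pow(Add(1005, 110), Rational(1, 2)))), Rational(1, 2)) = Pow(Add(1534203, Add(-1015, Pow(1115, Rational(1, 2)))), Rational(1, 2)) = Pow(Add(1533188, Pow(1115, Rational(1, 2))), Rational(1, 2))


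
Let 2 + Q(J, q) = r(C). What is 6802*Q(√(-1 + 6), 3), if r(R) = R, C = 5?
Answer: 20406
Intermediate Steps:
Q(J, q) = 3 (Q(J, q) = -2 + 5 = 3)
6802*Q(√(-1 + 6), 3) = 6802*3 = 20406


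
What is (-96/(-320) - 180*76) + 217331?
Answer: 2036513/10 ≈ 2.0365e+5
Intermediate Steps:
(-96/(-320) - 180*76) + 217331 = (-96*(-1/320) - 13680) + 217331 = (3/10 - 13680) + 217331 = -136797/10 + 217331 = 2036513/10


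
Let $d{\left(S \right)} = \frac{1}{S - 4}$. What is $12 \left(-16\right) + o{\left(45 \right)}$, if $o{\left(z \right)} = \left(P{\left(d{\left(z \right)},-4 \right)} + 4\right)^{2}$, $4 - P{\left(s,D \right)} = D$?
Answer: $-48$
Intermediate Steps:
$d{\left(S \right)} = \frac{1}{-4 + S}$
$P{\left(s,D \right)} = 4 - D$
$o{\left(z \right)} = 144$ ($o{\left(z \right)} = \left(\left(4 - -4\right) + 4\right)^{2} = \left(\left(4 + 4\right) + 4\right)^{2} = \left(8 + 4\right)^{2} = 12^{2} = 144$)
$12 \left(-16\right) + o{\left(45 \right)} = 12 \left(-16\right) + 144 = -192 + 144 = -48$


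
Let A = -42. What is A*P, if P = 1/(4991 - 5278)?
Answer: 6/41 ≈ 0.14634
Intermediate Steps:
P = -1/287 (P = 1/(-287) = -1/287 ≈ -0.0034843)
A*P = -42*(-1/287) = 6/41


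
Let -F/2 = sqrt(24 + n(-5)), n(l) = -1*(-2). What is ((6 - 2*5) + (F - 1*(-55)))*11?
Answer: 561 - 22*sqrt(26) ≈ 448.82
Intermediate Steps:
n(l) = 2
F = -2*sqrt(26) (F = -2*sqrt(24 + 2) = -2*sqrt(26) ≈ -10.198)
((6 - 2*5) + (F - 1*(-55)))*11 = ((6 - 2*5) + (-2*sqrt(26) - 1*(-55)))*11 = ((6 - 10) + (-2*sqrt(26) + 55))*11 = (-4 + (55 - 2*sqrt(26)))*11 = (51 - 2*sqrt(26))*11 = 561 - 22*sqrt(26)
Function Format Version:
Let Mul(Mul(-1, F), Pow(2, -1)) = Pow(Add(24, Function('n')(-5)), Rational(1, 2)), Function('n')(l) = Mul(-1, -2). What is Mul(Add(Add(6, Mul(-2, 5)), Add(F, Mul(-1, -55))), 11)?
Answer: Add(561, Mul(-22, Pow(26, Rational(1, 2)))) ≈ 448.82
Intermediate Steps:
Function('n')(l) = 2
F = Mul(-2, Pow(26, Rational(1, 2))) (F = Mul(-2, Pow(Add(24, 2), Rational(1, 2))) = Mul(-2, Pow(26, Rational(1, 2))) ≈ -10.198)
Mul(Add(Add(6, Mul(-2, 5)), Add(F, Mul(-1, -55))), 11) = Mul(Add(Add(6, Mul(-2, 5)), Add(Mul(-2, Pow(26, Rational(1, 2))), Mul(-1, -55))), 11) = Mul(Add(Add(6, -10), Add(Mul(-2, Pow(26, Rational(1, 2))), 55)), 11) = Mul(Add(-4, Add(55, Mul(-2, Pow(26, Rational(1, 2))))), 11) = Mul(Add(51, Mul(-2, Pow(26, Rational(1, 2)))), 11) = Add(561, Mul(-22, Pow(26, Rational(1, 2))))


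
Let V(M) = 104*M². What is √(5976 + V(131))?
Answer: 16*√6995 ≈ 1338.2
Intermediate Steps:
√(5976 + V(131)) = √(5976 + 104*131²) = √(5976 + 104*17161) = √(5976 + 1784744) = √1790720 = 16*√6995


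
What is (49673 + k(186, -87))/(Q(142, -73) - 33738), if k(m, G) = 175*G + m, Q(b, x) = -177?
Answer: -34634/33915 ≈ -1.0212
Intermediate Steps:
k(m, G) = m + 175*G
(49673 + k(186, -87))/(Q(142, -73) - 33738) = (49673 + (186 + 175*(-87)))/(-177 - 33738) = (49673 + (186 - 15225))/(-33915) = (49673 - 15039)*(-1/33915) = 34634*(-1/33915) = -34634/33915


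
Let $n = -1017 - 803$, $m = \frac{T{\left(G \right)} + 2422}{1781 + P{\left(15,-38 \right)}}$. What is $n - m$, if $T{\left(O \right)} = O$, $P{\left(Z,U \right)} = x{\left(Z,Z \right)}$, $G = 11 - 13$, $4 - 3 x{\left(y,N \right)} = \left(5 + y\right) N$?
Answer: $- \frac{9192800}{5047} \approx -1821.4$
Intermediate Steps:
$x{\left(y,N \right)} = \frac{4}{3} - \frac{N \left(5 + y\right)}{3}$ ($x{\left(y,N \right)} = \frac{4}{3} - \frac{\left(5 + y\right) N}{3} = \frac{4}{3} - \frac{N \left(5 + y\right)}{3}$)
$G = -2$
$P{\left(Z,U \right)} = \frac{4}{3} - \frac{5 Z}{3} - \frac{Z^{2}}{3}$ ($P{\left(Z,U \right)} = \frac{4}{3} - \frac{5 Z}{3} - \frac{Z Z}{3} = \frac{4}{3} - \frac{5 Z}{3} - \frac{Z^{2}}{3}$)
$m = \frac{7260}{5047}$ ($m = \frac{-2 + 2422}{1781 - \left(\frac{71}{3} + 75\right)} = \frac{2420}{1781 - \frac{296}{3}} = \frac{2420}{\frac{5047}{3}} = 2420 \cdot \frac{3}{5047} = \frac{7260}{5047} \approx 1.4385$)
$n = -1820$ ($n = -1017 - 803 = -1820$)
$n - m = -1820 - \frac{7260}{5047} = - \frac{9192800}{5047}$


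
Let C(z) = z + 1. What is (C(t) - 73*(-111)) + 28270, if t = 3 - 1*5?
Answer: 36372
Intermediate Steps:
t = -2 (t = 3 - 5 = -2)
C(z) = 1 + z
(C(t) - 73*(-111)) + 28270 = ((1 - 2) - 73*(-111)) + 28270 = (-1 + 8103) + 28270 = 8102 + 28270 = 36372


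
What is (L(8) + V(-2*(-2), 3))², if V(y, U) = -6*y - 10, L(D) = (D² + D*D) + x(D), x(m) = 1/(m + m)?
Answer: 2265025/256 ≈ 8847.8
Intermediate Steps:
x(m) = 1/(2*m)
L(D) = 1/(2*D) + 2*D² (L(D) = (D² + D*D) + 1/(2*D) = (D² + D²) + 1/(2*D) = 2*D² + 1/(2*D) = 1/(2*D) + 2*D²)
V(y, U) = -10 - 6*y
(L(8) + V(-2*(-2), 3))² = ((½)*(1 + 4*8³)/8 + (-10 - (-12)*(-2)))² = ((½)*(⅛)*(1 + 4*512) + (-10 - 6*4))² = ((½)*(⅛)*(1 + 2048) + (-10 - 24))² = ((½)*(⅛)*2049 - 34)² = (2049/16 - 34)² = (1505/16)² = 2265025/256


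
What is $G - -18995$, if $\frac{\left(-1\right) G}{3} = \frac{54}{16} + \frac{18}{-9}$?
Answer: $\frac{151927}{8} \approx 18991.0$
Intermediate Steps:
$G = - \frac{33}{8}$ ($G = - 3 \left(\frac{54}{16} + \frac{18}{-9}\right) = - 3 \left(54 \cdot \frac{1}{16} + 18 \left(- \frac{1}{9}\right)\right) = - 3 \left(\frac{27}{8} - 2\right) = \left(-3\right) \frac{11}{8} = - \frac{33}{8} \approx -4.125$)
$G - -18995 = - \frac{33}{8} - -18995 = - \frac{33}{8} + 18995 = \frac{151927}{8}$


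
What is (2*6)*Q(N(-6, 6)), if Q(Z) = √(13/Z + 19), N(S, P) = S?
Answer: 2*√606 ≈ 49.234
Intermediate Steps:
Q(Z) = √(19 + 13/Z)
(2*6)*Q(N(-6, 6)) = (2*6)*√(19 + 13/(-6)) = 12*√(19 + 13*(-⅙)) = 12*√(19 - 13/6) = 12*√(101/6) = 12*(√606/6) = 2*√606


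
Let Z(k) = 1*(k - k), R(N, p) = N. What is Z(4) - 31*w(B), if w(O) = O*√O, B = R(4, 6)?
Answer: -248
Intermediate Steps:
B = 4
w(O) = O^(3/2)
Z(k) = 0 (Z(k) = 1*0 = 0)
Z(4) - 31*w(B) = 0 - 31*4^(3/2) = 0 - 31*8 = 0 - 248 = -248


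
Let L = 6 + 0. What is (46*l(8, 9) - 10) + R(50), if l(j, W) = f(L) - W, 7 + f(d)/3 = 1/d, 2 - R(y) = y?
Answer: -1415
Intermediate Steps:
L = 6
R(y) = 2 - y
f(d) = -21 + 3/d (f(d) = -21 + 3*(1/d) = -21 + 3/d)
l(j, W) = -41/2 - W (l(j, W) = (-21 + 3/6) - W = (-21 + 3*(⅙)) - W = (-21 + ½) - W = -41/2 - W)
(46*l(8, 9) - 10) + R(50) = (46*(-41/2 - 1*9) - 10) + (2 - 1*50) = (46*(-41/2 - 9) - 10) + (2 - 50) = (46*(-59/2) - 10) - 48 = (-1357 - 10) - 48 = -1367 - 48 = -1415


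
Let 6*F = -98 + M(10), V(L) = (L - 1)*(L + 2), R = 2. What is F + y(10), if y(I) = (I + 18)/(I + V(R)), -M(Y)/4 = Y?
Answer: -21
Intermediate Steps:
M(Y) = -4*Y
V(L) = (-1 + L)*(2 + L)
y(I) = (18 + I)/(4 + I) (y(I) = (I + 18)/(I + (-2 + 2 + 2²)) = (18 + I)/(I + (-2 + 2 + 4)) = (18 + I)/(I + 4) = (18 + I)/(4 + I))
F = -23 (F = (-98 - 4*10)/6 = (-98 - 40)/6 = (⅙)*(-138) = -23)
F + y(10) = -23 + (18 + 10)/(4 + 10) = -23 + 28/14 = -23 + (1/14)*28 = -23 + 2 = -21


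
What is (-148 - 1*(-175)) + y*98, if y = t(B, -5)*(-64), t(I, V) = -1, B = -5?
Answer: 6299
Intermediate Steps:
y = 64 (y = -1*(-64) = 64)
(-148 - 1*(-175)) + y*98 = (-148 - 1*(-175)) + 64*98 = (-148 + 175) + 6272 = 27 + 6272 = 6299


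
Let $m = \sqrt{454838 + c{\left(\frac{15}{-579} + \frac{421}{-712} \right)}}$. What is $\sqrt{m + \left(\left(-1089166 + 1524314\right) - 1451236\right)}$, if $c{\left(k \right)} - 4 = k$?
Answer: $\frac{\sqrt{-1199184330419808 + 17177 \sqrt{2147210316750486}}}{34354} \approx 1007.7 i$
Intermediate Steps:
$c{\left(k \right)} = 4 + k$
$m = \frac{\sqrt{2147210316750486}}{68708}$ ($m = \sqrt{454838 + \left(4 + \left(\frac{15}{-579} + \frac{421}{-712}\right)\right)} = \sqrt{454838 + \left(4 + \left(15 \left(- \frac{1}{579}\right) + 421 \left(- \frac{1}{712}\right)\right)\right)} = \sqrt{454838 + \left(4 - \frac{84813}{137416}\right)} = \sqrt{454838 + \frac{464851}{137416}} = \sqrt{\frac{62502483459}{137416}} = \frac{\sqrt{2147210316750486}}{68708} \approx 674.42$)
$\sqrt{m + \left(\left(-1089166 + 1524314\right) - 1451236\right)} = \sqrt{\frac{\sqrt{2147210316750486}}{68708} + \left(\left(-1089166 + 1524314\right) - 1451236\right)} = \sqrt{\frac{\sqrt{2147210316750486}}{68708} + \left(435148 - 1451236\right)} = \sqrt{\frac{\sqrt{2147210316750486}}{68708} - 1016088} = \sqrt{-1016088 + \frac{\sqrt{2147210316750486}}{68708}}$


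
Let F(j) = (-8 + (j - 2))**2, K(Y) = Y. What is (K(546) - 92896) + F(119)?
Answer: -80469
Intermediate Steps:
F(j) = (-10 + j)**2 (F(j) = (-8 + (-2 + j))**2 = (-10 + j)**2)
(K(546) - 92896) + F(119) = (546 - 92896) + (-10 + 119)**2 = -92350 + 109**2 = -92350 + 11881 = -80469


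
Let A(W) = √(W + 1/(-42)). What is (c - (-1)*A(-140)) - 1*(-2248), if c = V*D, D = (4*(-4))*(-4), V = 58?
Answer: 5960 + I*√247002/42 ≈ 5960.0 + 11.833*I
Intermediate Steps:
D = 64 (D = -16*(-4) = 64)
c = 3712 (c = 58*64 = 3712)
A(W) = √(-1/42 + W) (A(W) = √(W - 1/42) = √(-1/42 + W))
(c - (-1)*A(-140)) - 1*(-2248) = (3712 - (-1)*√(-42 + 1764*(-140))/42) - 1*(-2248) = (3712 - (-1)*√(-42 - 246960)/42) + 2248 = (3712 - (-1)*√(-247002)/42) + 2248 = (3712 - (-1)*(I*√247002)/42) + 2248 = (3712 - (-1)*I*√247002/42) + 2248 = (3712 + I*√247002/42) + 2248 = 5960 + I*√247002/42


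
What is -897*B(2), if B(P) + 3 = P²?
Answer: -897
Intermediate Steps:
B(P) = -3 + P²
-897*B(2) = -897*(-3 + 2²) = -897*(-3 + 4) = -897*1 = -897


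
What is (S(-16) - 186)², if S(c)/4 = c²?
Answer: 702244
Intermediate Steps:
S(c) = 4*c²
(S(-16) - 186)² = (4*(-16)² - 186)² = (4*256 - 186)² = (1024 - 186)² = 838² = 702244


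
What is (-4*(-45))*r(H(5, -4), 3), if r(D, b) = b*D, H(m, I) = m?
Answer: 2700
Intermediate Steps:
r(D, b) = D*b
(-4*(-45))*r(H(5, -4), 3) = (-4*(-45))*(5*3) = 180*15 = 2700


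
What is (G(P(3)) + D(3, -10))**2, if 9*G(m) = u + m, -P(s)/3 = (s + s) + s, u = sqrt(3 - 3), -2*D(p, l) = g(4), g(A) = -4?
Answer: 1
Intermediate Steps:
D(p, l) = 2 (D(p, l) = -1/2*(-4) = 2)
u = 0 (u = sqrt(0) = 0)
P(s) = -9*s (P(s) = -3*((s + s) + s) = -3*(2*s + s) = -9*s)
G(m) = m/9 (G(m) = (0 + m)/9 = m/9)
(G(P(3)) + D(3, -10))**2 = ((-9*3)/9 + 2)**2 = ((1/9)*(-27) + 2)**2 = (-3 + 2)**2 = (-1)**2 = 1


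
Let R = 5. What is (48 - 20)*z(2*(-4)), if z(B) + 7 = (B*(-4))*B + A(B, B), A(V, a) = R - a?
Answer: -7000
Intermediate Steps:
A(V, a) = 5 - a
z(B) = -2 - B - 4*B**2 (z(B) = -7 + ((B*(-4))*B + (5 - B)) = -7 + ((-4*B)*B + (5 - B)) = -7 + (-4*B**2 + (5 - B)) = -7 + (5 - B - 4*B**2) = -2 - B - 4*B**2)
(48 - 20)*z(2*(-4)) = (48 - 20)*(-2 - 2*(-4) - 4*(2*(-4))**2) = 28*(-2 - 1*(-8) - 4*(-8)**2) = 28*(-2 + 8 - 4*64) = 28*(-2 + 8 - 256) = 28*(-250) = -7000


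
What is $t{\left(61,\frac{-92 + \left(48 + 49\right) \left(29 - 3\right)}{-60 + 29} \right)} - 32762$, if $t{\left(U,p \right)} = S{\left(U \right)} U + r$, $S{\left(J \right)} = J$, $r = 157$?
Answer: $-28884$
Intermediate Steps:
$t{\left(U,p \right)} = 157 + U^{2}$ ($t{\left(U,p \right)} = U U + 157 = U^{2} + 157 = 157 + U^{2}$)
$t{\left(61,\frac{-92 + \left(48 + 49\right) \left(29 - 3\right)}{-60 + 29} \right)} - 32762 = \left(157 + 61^{2}\right) - 32762 = \left(157 + 3721\right) - 32762 = 3878 - 32762 = -28884$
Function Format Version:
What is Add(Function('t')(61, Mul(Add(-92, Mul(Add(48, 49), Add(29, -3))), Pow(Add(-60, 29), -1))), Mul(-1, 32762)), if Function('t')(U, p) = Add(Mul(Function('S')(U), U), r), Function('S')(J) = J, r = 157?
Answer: -28884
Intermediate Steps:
Function('t')(U, p) = Add(157, Pow(U, 2)) (Function('t')(U, p) = Add(Mul(U, U), 157) = Add(Pow(U, 2), 157) = Add(157, Pow(U, 2)))
Add(Function('t')(61, Mul(Add(-92, Mul(Add(48, 49), Add(29, -3))), Pow(Add(-60, 29), -1))), Mul(-1, 32762)) = Add(Add(157, Pow(61, 2)), Mul(-1, 32762)) = Add(Add(157, 3721), -32762) = Add(3878, -32762) = -28884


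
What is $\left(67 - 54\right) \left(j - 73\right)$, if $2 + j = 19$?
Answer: $-728$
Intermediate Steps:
$j = 17$ ($j = -2 + 19 = 17$)
$\left(67 - 54\right) \left(j - 73\right) = \left(67 - 54\right) \left(17 - 73\right) = 13 \left(17 - 73\right) = 13 \left(-56\right) = -728$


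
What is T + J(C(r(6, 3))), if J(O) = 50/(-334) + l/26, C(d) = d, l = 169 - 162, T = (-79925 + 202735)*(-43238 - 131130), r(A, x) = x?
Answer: -92980170174841/4342 ≈ -2.1414e+10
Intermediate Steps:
T = -21414134080 (T = 122810*(-174368) = -21414134080)
l = 7
J(O) = 519/4342 (J(O) = 50/(-334) + 7/26 = 50*(-1/334) + 7*(1/26) = -25/167 + 7/26 = 519/4342)
T + J(C(r(6, 3))) = -21414134080 + 519/4342 = -92980170174841/4342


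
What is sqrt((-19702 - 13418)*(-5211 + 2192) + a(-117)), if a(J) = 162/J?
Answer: 9*sqrt(208619606)/13 ≈ 9999.5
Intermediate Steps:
sqrt((-19702 - 13418)*(-5211 + 2192) + a(-117)) = sqrt((-19702 - 13418)*(-5211 + 2192) + 162/(-117)) = sqrt(-33120*(-3019) + 162*(-1/117)) = sqrt(99989280 - 18/13) = sqrt(1299860622/13) = 9*sqrt(208619606)/13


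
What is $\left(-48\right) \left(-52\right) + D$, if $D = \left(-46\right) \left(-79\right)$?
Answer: $6130$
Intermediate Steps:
$D = 3634$
$\left(-48\right) \left(-52\right) + D = \left(-48\right) \left(-52\right) + 3634 = 2496 + 3634 = 6130$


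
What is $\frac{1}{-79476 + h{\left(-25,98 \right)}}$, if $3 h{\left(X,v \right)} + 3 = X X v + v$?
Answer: $- \frac{3}{177083} \approx -1.6941 \cdot 10^{-5}$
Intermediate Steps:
$h{\left(X,v \right)} = -1 + \frac{v}{3} + \frac{v X^{2}}{3}$ ($h{\left(X,v \right)} = -1 + \frac{X X v + v}{3} = -1 + \frac{X^{2} v + v}{3} = -1 + \frac{v X^{2} + v}{3} = -1 + \frac{v + v X^{2}}{3} = -1 + \left(\frac{v}{3} + \frac{v X^{2}}{3}\right) = -1 + \frac{v}{3} + \frac{v X^{2}}{3}$)
$\frac{1}{-79476 + h{\left(-25,98 \right)}} = \frac{1}{-79476 + \left(-1 + \frac{1}{3} \cdot 98 + \frac{1}{3} \cdot 98 \left(-25\right)^{2}\right)} = \frac{1}{-79476 + \left(-1 + \frac{98}{3} + \frac{1}{3} \cdot 98 \cdot 625\right)} = \frac{1}{-79476 + \left(-1 + \frac{98}{3} + \frac{61250}{3}\right)} = \frac{1}{-79476 + \frac{61345}{3}} = \frac{1}{- \frac{177083}{3}} = - \frac{3}{177083}$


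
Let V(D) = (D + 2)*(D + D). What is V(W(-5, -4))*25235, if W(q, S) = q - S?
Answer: -50470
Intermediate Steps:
V(D) = 2*D*(2 + D) (V(D) = (2 + D)*(2*D) = 2*D*(2 + D))
V(W(-5, -4))*25235 = (2*(-5 - 1*(-4))*(2 + (-5 - 1*(-4))))*25235 = (2*(-5 + 4)*(2 + (-5 + 4)))*25235 = (2*(-1)*(2 - 1))*25235 = (2*(-1)*1)*25235 = -2*25235 = -50470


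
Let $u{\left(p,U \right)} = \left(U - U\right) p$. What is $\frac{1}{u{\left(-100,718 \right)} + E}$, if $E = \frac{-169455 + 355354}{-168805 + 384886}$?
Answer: $\frac{216081}{185899} \approx 1.1624$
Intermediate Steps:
$u{\left(p,U \right)} = 0$ ($u{\left(p,U \right)} = 0 p = 0$)
$E = \frac{185899}{216081} \approx 0.86032$
$\frac{1}{u{\left(-100,718 \right)} + E} = \frac{1}{0 + \frac{185899}{216081}} = \frac{1}{\frac{185899}{216081}} = \frac{216081}{185899}$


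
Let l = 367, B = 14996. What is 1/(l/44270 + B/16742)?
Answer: 370584170/335008617 ≈ 1.1062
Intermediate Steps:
1/(l/44270 + B/16742) = 1/(367/44270 + 14996/16742) = 1/(367*(1/44270) + 14996*(1/16742)) = 1/(367/44270 + 7498/8371) = 1/(335008617/370584170) = 370584170/335008617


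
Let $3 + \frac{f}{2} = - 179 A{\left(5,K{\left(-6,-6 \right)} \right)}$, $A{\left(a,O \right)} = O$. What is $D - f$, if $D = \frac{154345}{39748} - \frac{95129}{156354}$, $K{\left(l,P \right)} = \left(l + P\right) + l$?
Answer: $- \frac{19995132916129}{3107379396} \approx -6434.7$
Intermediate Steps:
$K{\left(l,P \right)} = P + 2 l$ ($K{\left(l,P \right)} = \left(P + l\right) + l = P + 2 l$)
$f = 6438$ ($f = -6 + 2 \left(- 179 \left(-6 + 2 \left(-6\right)\right)\right) = -6 + 2 \left(- 179 \left(-6 - 12\right)\right) = -6 + 2 \left(\left(-179\right) \left(-18\right)\right) = -6 + 2 \cdot 3222 = -6 + 6444 = 6438$)
$D = \frac{10175635319}{3107379396}$ ($D = 154345 \cdot \frac{1}{39748} - \frac{95129}{156354} = \frac{154345}{39748} - \frac{95129}{156354} = \frac{10175635319}{3107379396} \approx 3.2747$)
$D - f = \frac{10175635319}{3107379396} - 6438 = - \frac{19995132916129}{3107379396}$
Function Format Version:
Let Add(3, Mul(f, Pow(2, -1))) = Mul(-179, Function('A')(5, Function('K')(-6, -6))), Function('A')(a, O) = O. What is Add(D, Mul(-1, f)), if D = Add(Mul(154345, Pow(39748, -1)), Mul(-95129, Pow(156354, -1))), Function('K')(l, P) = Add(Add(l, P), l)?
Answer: Rational(-19995132916129, 3107379396) ≈ -6434.7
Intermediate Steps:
Function('K')(l, P) = Add(P, Mul(2, l)) (Function('K')(l, P) = Add(Add(P, l), l) = Add(P, Mul(2, l)))
f = 6438 (f = Add(-6, Mul(2, Mul(-179, Add(-6, Mul(2, -6))))) = Add(-6, Mul(2, Mul(-179, Add(-6, -12)))) = Add(-6, Mul(2, Mul(-179, -18))) = Add(-6, Mul(2, 3222)) = Add(-6, 6444) = 6438)
D = Rational(10175635319, 3107379396) (D = Add(Mul(154345, Rational(1, 39748)), Mul(-95129, Rational(1, 156354))) = Add(Rational(154345, 39748), Rational(-95129, 156354)) = Rational(10175635319, 3107379396) ≈ 3.2747)
Add(D, Mul(-1, f)) = Add(Rational(10175635319, 3107379396), Mul(-1, 6438)) = Add(Rational(10175635319, 3107379396), -6438) = Rational(-19995132916129, 3107379396)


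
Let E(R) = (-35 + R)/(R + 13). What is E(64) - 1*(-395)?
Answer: 30444/77 ≈ 395.38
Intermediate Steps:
E(R) = (-35 + R)/(13 + R)
E(64) - 1*(-395) = (-35 + 64)/(13 + 64) - 1*(-395) = 29/77 + 395 = 30444/77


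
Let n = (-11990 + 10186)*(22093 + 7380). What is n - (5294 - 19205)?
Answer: -53155381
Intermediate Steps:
n = -53169292 (n = -1804*29473 = -53169292)
n - (5294 - 19205) = -53169292 - (5294 - 19205) = -53169292 - 1*(-13911) = -53169292 + 13911 = -53155381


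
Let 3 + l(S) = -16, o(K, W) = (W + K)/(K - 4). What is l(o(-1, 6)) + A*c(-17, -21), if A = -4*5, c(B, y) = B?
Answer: 321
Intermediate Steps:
o(K, W) = (K + W)/(-4 + K)
l(S) = -19 (l(S) = -3 - 16 = -19)
A = -20
l(o(-1, 6)) + A*c(-17, -21) = -19 - 20*(-17) = -19 + 340 = 321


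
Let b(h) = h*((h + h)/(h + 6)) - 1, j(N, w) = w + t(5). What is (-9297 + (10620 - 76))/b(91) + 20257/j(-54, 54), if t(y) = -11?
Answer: 338732742/707995 ≈ 478.44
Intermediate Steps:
j(N, w) = -11 + w (j(N, w) = w - 11 = -11 + w)
b(h) = -1 + 2*h²/(6 + h) (b(h) = h*((2*h)/(6 + h)) - 1 = h*(2*h/(6 + h)) - 1 = 2*h²/(6 + h) - 1 = -1 + 2*h²/(6 + h))
(-9297 + (10620 - 76))/b(91) + 20257/j(-54, 54) = (-9297 + (10620 - 76))/(((-6 - 1*91 + 2*91²)/(6 + 91))) + 20257/(-11 + 54) = (-9297 + 10544)/(((-6 - 91 + 2*8281)/97)) + 20257/43 = 1247/(((-6 - 91 + 16562)/97)) + 20257*(1/43) = 1247/(((1/97)*16465)) + 20257/43 = 1247/(16465/97) + 20257/43 = 1247*(97/16465) + 20257/43 = 120959/16465 + 20257/43 = 338732742/707995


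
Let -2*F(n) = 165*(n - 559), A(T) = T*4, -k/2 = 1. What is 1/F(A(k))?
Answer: 2/93555 ≈ 2.1378e-5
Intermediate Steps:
k = -2 (k = -2*1 = -2)
A(T) = 4*T
F(n) = 92235/2 - 165*n/2 (F(n) = -165*(n - 559)/2 = -165*(-559 + n)/2 = -(-92235 + 165*n)/2 = 92235/2 - 165*n/2)
1/F(A(k)) = 1/(92235/2 - 330*(-2)) = 1/(92235/2 - 165/2*(-8)) = 1/(92235/2 + 660) = 1/(93555/2) = 2/93555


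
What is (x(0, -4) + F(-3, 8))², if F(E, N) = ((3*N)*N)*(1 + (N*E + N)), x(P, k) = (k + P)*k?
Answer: 8202496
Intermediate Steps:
x(P, k) = k*(P + k) (x(P, k) = (P + k)*k = k*(P + k))
F(E, N) = 3*N²*(1 + N + E*N) (F(E, N) = (3*N²)*(1 + (E*N + N)) = (3*N²)*(1 + (N + E*N)) = (3*N²)*(1 + N + E*N) = 3*N²*(1 + N + E*N))
(x(0, -4) + F(-3, 8))² = (-4*(0 - 4) + 3*8²*(1 + 8 - 3*8))² = (-4*(-4) + 3*64*(1 + 8 - 24))² = (16 + 3*64*(-15))² = (16 - 2880)² = (-2864)² = 8202496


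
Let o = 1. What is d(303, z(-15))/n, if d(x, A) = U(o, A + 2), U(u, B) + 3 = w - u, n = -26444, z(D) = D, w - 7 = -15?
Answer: 3/6611 ≈ 0.00045379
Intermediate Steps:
w = -8 (w = 7 - 15 = -8)
U(u, B) = -11 - u (U(u, B) = -3 + (-8 - u) = -11 - u)
d(x, A) = -12 (d(x, A) = -11 - 1*1 = -11 - 1 = -12)
d(303, z(-15))/n = -12/(-26444) = -12*(-1/26444) = 3/6611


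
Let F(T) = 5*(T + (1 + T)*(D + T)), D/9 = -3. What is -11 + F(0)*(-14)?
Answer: 1879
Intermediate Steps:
D = -27 (D = 9*(-3) = -27)
F(T) = 5*T + 5*(1 + T)*(-27 + T) (F(T) = 5*(T + (1 + T)*(-27 + T)) = 5*T + 5*(1 + T)*(-27 + T))
-11 + F(0)*(-14) = -11 + (-135 - 125*0 + 5*0²)*(-14) = -11 + (-135 + 0 + 5*0)*(-14) = -11 + (-135 + 0 + 0)*(-14) = -11 - 135*(-14) = -11 + 1890 = 1879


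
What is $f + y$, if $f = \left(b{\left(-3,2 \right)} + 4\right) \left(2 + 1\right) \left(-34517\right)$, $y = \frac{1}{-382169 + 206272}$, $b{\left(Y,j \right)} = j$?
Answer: $- \frac{109285861483}{175897} \approx -6.2131 \cdot 10^{5}$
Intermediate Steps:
$y = - \frac{1}{175897}$ ($y = \frac{1}{-175897} = - \frac{1}{175897} \approx -5.6851 \cdot 10^{-6}$)
$f = -621306$ ($f = \left(2 + 4\right) \left(2 + 1\right) \left(-34517\right) = 6 \cdot 3 \left(-34517\right) = 18 \left(-34517\right) = -621306$)
$f + y = -621306 - \frac{1}{175897} = - \frac{109285861483}{175897}$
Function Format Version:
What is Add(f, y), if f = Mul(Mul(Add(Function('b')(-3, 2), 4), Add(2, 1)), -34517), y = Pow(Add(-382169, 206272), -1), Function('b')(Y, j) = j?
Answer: Rational(-109285861483, 175897) ≈ -6.2131e+5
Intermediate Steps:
y = Rational(-1, 175897) (y = Pow(-175897, -1) = Rational(-1, 175897) ≈ -5.6851e-6)
f = -621306 (f = Mul(Mul(Add(2, 4), Add(2, 1)), -34517) = Mul(Mul(6, 3), -34517) = Mul(18, -34517) = -621306)
Add(f, y) = Add(-621306, Rational(-1, 175897)) = Rational(-109285861483, 175897)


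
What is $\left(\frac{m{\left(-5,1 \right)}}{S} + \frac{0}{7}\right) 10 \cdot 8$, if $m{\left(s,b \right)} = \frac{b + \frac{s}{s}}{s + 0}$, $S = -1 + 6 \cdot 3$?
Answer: $- \frac{32}{17} \approx -1.8824$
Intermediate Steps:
$S = 17$ ($S = -1 + 18 = 17$)
$m{\left(s,b \right)} = \frac{1 + b}{s}$ ($m{\left(s,b \right)} = \frac{b + 1}{s} = \frac{1 + b}{s}$)
$\left(\frac{m{\left(-5,1 \right)}}{S} + \frac{0}{7}\right) 10 \cdot 8 = \left(\frac{\frac{1}{-5} \left(1 + 1\right)}{17} + \frac{0}{7}\right) 10 \cdot 8 = \left(\left(- \frac{1}{5}\right) 2 \cdot \frac{1}{17} + 0 \cdot \frac{1}{7}\right) 10 \cdot 8 = \left(\left(- \frac{2}{5}\right) \frac{1}{17} + 0\right) 10 \cdot 8 = \left(- \frac{2}{85} + 0\right) 10 \cdot 8 = \left(- \frac{2}{85}\right) 10 \cdot 8 = \left(- \frac{4}{17}\right) 8 = - \frac{32}{17}$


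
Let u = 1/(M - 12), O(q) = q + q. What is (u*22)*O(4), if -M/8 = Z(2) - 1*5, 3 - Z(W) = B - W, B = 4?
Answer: 44/5 ≈ 8.8000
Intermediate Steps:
Z(W) = -1 + W (Z(W) = 3 - (4 - W) = 3 + (-4 + W) = -1 + W)
M = 32 (M = -8*((-1 + 2) - 1*5) = -8*(1 - 5) = -8*(-4) = 32)
O(q) = 2*q
u = 1/20 (u = 1/(32 - 12) = 1/20 ≈ 0.050000)
(u*22)*O(4) = ((1/20)*22)*(2*4) = (11/10)*8 = 44/5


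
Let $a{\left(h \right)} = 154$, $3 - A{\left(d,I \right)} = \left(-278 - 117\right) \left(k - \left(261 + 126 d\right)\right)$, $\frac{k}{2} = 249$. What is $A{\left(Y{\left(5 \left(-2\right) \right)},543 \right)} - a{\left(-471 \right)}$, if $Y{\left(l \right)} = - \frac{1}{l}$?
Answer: $88487$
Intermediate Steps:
$k = 498$ ($k = 2 \cdot 249 = 498$)
$A{\left(d,I \right)} = 93618 - 49770 d$ ($A{\left(d,I \right)} = 3 - \left(-278 - 117\right) \left(498 - \left(261 + 126 d\right)\right) = 3 - - 395 \left(498 - \left(261 + 126 d\right)\right) = 3 - - 395 \left(237 - 126 d\right) = 3 - \left(-93615 + 49770 d\right) = 93618 - 49770 d$)
$A{\left(Y{\left(5 \left(-2\right) \right)},543 \right)} - a{\left(-471 \right)} = \left(93618 - 49770 \left(- \frac{1}{5 \left(-2\right)}\right)\right) - 154 = \left(93618 - 49770 \left(- \frac{1}{-10}\right)\right) - 154 = \left(93618 - 49770 \left(\left(-1\right) \left(- \frac{1}{10}\right)\right)\right) - 154 = \left(93618 - 4977\right) - 154 = 88641 - 154 = 88487$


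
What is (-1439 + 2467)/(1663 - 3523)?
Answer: -257/465 ≈ -0.55269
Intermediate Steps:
(-1439 + 2467)/(1663 - 3523) = 1028/(-1860) = 1028*(-1/1860) = -257/465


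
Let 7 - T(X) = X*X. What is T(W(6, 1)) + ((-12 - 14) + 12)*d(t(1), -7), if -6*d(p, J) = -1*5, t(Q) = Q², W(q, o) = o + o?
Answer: -26/3 ≈ -8.6667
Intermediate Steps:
W(q, o) = 2*o
d(p, J) = ⅚ (d(p, J) = -(-1)*5/6 = -⅙*(-5) = ⅚)
T(X) = 7 - X² (T(X) = 7 - X*X = 7 - X²)
T(W(6, 1)) + ((-12 - 14) + 12)*d(t(1), -7) = (7 - (2*1)²) + ((-12 - 14) + 12)*(⅚) = (7 - 1*2²) + (-26 + 12)*(⅚) = (7 - 1*4) - 14*⅚ = (7 - 4) - 35/3 = 3 - 35/3 = -26/3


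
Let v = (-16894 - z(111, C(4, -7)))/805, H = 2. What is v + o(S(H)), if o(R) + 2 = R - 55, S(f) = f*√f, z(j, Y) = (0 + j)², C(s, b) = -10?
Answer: -15020/161 + 2*√2 ≈ -90.464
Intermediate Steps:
z(j, Y) = j²
S(f) = f^(3/2)
o(R) = -57 + R (o(R) = -2 + (R - 55) = -2 + (-55 + R) = -57 + R)
v = -5843/161 (v = (-16894 - 1*111²)/805 = (-16894 - 1*12321)*(1/805) = (-16894 - 12321)*(1/805) = -29215*1/805 = -5843/161 ≈ -36.292)
v + o(S(H)) = -5843/161 + (-57 + 2^(3/2)) = -5843/161 + (-57 + 2*√2) = -15020/161 + 2*√2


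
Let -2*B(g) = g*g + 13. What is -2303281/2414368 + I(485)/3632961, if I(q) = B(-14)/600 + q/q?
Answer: -627579603838157/657847858773600 ≈ -0.95399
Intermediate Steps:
B(g) = -13/2 - g²/2 (B(g) = -(g*g + 13)/2 = -(g² + 13)/2 = -(13 + g²)/2 = -13/2 - g²/2)
I(q) = 991/1200 (I(q) = (-13/2 - ½*(-14)²)/600 + q/q = (-13/2 - ½*196)*(1/600) + 1 = (-13/2 - 98)*(1/600) + 1 = -209/2*1/600 + 1 = -209/1200 + 1 = 991/1200)
-2303281/2414368 + I(485)/3632961 = -2303281/2414368 + (991/1200)/3632961 = -2303281*1/2414368 + (991/1200)*(1/3632961) = -2303281/2414368 + 991/4359553200 = -627579603838157/657847858773600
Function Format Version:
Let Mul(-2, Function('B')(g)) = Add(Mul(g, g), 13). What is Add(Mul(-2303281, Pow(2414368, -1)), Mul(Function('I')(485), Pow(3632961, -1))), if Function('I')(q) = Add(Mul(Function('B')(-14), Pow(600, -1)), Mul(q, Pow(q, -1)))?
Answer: Rational(-627579603838157, 657847858773600) ≈ -0.95399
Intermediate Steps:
Function('B')(g) = Add(Rational(-13, 2), Mul(Rational(-1, 2), Pow(g, 2))) (Function('B')(g) = Mul(Rational(-1, 2), Add(Mul(g, g), 13)) = Mul(Rational(-1, 2), Add(Pow(g, 2), 13)) = Mul(Rational(-1, 2), Add(13, Pow(g, 2))) = Add(Rational(-13, 2), Mul(Rational(-1, 2), Pow(g, 2))))
Function('I')(q) = Rational(991, 1200) (Function('I')(q) = Add(Mul(Add(Rational(-13, 2), Mul(Rational(-1, 2), Pow(-14, 2))), Pow(600, -1)), Mul(q, Pow(q, -1))) = Add(Mul(Add(Rational(-13, 2), Mul(Rational(-1, 2), 196)), Rational(1, 600)), 1) = Add(Mul(Add(Rational(-13, 2), -98), Rational(1, 600)), 1) = Add(Mul(Rational(-209, 2), Rational(1, 600)), 1) = Add(Rational(-209, 1200), 1) = Rational(991, 1200))
Add(Mul(-2303281, Pow(2414368, -1)), Mul(Function('I')(485), Pow(3632961, -1))) = Add(Mul(-2303281, Pow(2414368, -1)), Mul(Rational(991, 1200), Pow(3632961, -1))) = Add(Mul(-2303281, Rational(1, 2414368)), Mul(Rational(991, 1200), Rational(1, 3632961))) = Add(Rational(-2303281, 2414368), Rational(991, 4359553200)) = Rational(-627579603838157, 657847858773600)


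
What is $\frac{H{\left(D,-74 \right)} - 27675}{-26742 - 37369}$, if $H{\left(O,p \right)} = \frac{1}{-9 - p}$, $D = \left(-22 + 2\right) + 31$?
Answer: $\frac{1798874}{4167215} \approx 0.43167$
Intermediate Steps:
$D = 11$ ($D = -20 + 31 = 11$)
$\frac{H{\left(D,-74 \right)} - 27675}{-26742 - 37369} = \frac{- \frac{1}{9 - 74} - 27675}{-26742 - 37369} = \frac{- \frac{1}{-65} - 27675}{-64111} = \left(\left(-1\right) \left(- \frac{1}{65}\right) - 27675\right) \left(- \frac{1}{64111}\right) = \left(\frac{1}{65} - 27675\right) \left(- \frac{1}{64111}\right) = \left(- \frac{1798874}{65}\right) \left(- \frac{1}{64111}\right) = \frac{1798874}{4167215}$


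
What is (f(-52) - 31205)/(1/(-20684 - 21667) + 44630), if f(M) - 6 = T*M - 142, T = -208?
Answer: -869254275/1890125129 ≈ -0.45989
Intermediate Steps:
f(M) = -136 - 208*M (f(M) = 6 + (-208*M - 142) = 6 + (-142 - 208*M) = -136 - 208*M)
(f(-52) - 31205)/(1/(-20684 - 21667) + 44630) = ((-136 - 208*(-52)) - 31205)/(1/(-20684 - 21667) + 44630) = ((-136 + 10816) - 31205)/(1/(-42351) + 44630) = (10680 - 31205)/(-1/42351 + 44630) = -20525/1890125129/42351 = -20525*42351/1890125129 = -869254275/1890125129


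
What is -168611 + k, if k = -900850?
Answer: -1069461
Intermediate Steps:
-168611 + k = -168611 - 900850 = -1069461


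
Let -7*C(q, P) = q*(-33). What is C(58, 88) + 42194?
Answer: 297272/7 ≈ 42467.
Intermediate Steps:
C(q, P) = 33*q/7 (C(q, P) = -q*(-33)/7 = -(-33)*q/7 = 33*q/7)
C(58, 88) + 42194 = (33/7)*58 + 42194 = 1914/7 + 42194 = 297272/7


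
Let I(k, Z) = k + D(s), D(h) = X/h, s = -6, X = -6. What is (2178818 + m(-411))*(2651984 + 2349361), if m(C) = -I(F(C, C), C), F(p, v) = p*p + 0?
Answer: 10052183310120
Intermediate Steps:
F(p, v) = p² (F(p, v) = p² + 0 = p²)
D(h) = -6/h
I(k, Z) = 1 + k (I(k, Z) = k - 6/(-6) = k - 6*(-⅙) = k + 1 = 1 + k)
m(C) = -1 - C² (m(C) = -(1 + C²) = -1 - C²)
(2178818 + m(-411))*(2651984 + 2349361) = (2178818 + (-1 - 1*(-411)²))*(2651984 + 2349361) = (2178818 + (-1 - 1*168921))*5001345 = (2178818 + (-1 - 168921))*5001345 = (2178818 - 168922)*5001345 = 2009896*5001345 = 10052183310120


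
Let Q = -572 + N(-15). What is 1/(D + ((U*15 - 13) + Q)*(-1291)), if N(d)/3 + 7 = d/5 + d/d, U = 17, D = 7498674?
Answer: 1/7959561 ≈ 1.2564e-7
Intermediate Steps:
N(d) = -18 + 3*d/5 (N(d) = -21 + 3*(d/5 + d/d) = -21 + 3*(d*(⅕) + 1) = -21 + 3*(d/5 + 1) = -21 + 3*(1 + d/5) = -21 + (3 + 3*d/5) = -18 + 3*d/5)
Q = -599 (Q = -572 + (-18 + (⅗)*(-15)) = -572 + (-18 - 9) = -572 - 27 = -599)
1/(D + ((U*15 - 13) + Q)*(-1291)) = 1/(7498674 + ((17*15 - 13) - 599)*(-1291)) = 1/(7498674 + ((255 - 13) - 599)*(-1291)) = 1/(7498674 + (242 - 599)*(-1291)) = 1/(7498674 - 357*(-1291)) = 1/(7498674 + 460887) = 1/7959561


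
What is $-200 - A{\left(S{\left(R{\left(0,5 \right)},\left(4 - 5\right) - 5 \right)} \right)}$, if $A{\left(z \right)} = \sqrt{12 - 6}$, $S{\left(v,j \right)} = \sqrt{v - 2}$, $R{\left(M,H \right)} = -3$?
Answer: $-200 - \sqrt{6} \approx -202.45$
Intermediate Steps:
$S{\left(v,j \right)} = \sqrt{-2 + v}$
$A{\left(z \right)} = \sqrt{6}$
$-200 - A{\left(S{\left(R{\left(0,5 \right)},\left(4 - 5\right) - 5 \right)} \right)} = -200 - \sqrt{6}$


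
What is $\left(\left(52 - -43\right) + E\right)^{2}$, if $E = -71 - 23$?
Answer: $1$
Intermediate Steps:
$E = -94$
$\left(\left(52 - -43\right) + E\right)^{2} = \left(\left(52 - -43\right) - 94\right)^{2} = \left(\left(52 + 43\right) - 94\right)^{2} = \left(95 - 94\right)^{2} = 1^{2} = 1$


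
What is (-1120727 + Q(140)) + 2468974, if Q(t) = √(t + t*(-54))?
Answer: 1348247 + 2*I*√1855 ≈ 1.3482e+6 + 86.139*I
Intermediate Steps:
Q(t) = √53*√(-t) (Q(t) = √(t - 54*t) = √(-53*t) = √53*√(-t))
(-1120727 + Q(140)) + 2468974 = (-1120727 + √53*√(-1*140)) + 2468974 = (-1120727 + √53*√(-140)) + 2468974 = (-1120727 + √53*(2*I*√35)) + 2468974 = (-1120727 + 2*I*√1855) + 2468974 = 1348247 + 2*I*√1855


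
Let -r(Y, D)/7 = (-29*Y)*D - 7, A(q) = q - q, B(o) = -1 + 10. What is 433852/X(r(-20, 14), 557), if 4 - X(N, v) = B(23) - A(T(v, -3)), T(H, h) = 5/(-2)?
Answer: -433852/5 ≈ -86770.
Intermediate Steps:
B(o) = 9
T(H, h) = -5/2 (T(H, h) = 5*(-½) = -5/2)
A(q) = 0
r(Y, D) = 49 + 203*D*Y (r(Y, D) = -7*((-29*Y)*D - 7) = -7*(-29*D*Y - 7) = -7*(-7 - 29*D*Y) = 49 + 203*D*Y)
X(N, v) = -5 (X(N, v) = 4 - (9 - 1*0) = 4 - (9 + 0) = 4 - 1*9 = 4 - 9 = -5)
433852/X(r(-20, 14), 557) = 433852/(-5) = 433852*(-⅕) = -433852/5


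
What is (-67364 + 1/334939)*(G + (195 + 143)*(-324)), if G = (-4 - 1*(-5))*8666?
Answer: 2275371234352570/334939 ≈ 6.7934e+9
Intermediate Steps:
G = 8666 (G = (-4 + 5)*8666 = 1*8666 = 8666)
(-67364 + 1/334939)*(G + (195 + 143)*(-324)) = (-67364 + 1/334939)*(8666 + (195 + 143)*(-324)) = (-67364 + 1/334939)*(8666 + 338*(-324)) = -22562830795*(8666 - 109512)/334939 = -22562830795/334939*(-100846) = 2275371234352570/334939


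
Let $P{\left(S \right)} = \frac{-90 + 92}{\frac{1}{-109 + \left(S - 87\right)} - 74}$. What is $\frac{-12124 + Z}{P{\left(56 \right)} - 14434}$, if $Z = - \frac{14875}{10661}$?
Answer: $\frac{63778782899}{75922034314} \approx 0.84006$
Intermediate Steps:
$P{\left(S \right)} = \frac{2}{-74 + \frac{1}{-196 + S}}$ ($P{\left(S \right)} = \frac{2}{\frac{1}{-109 + \left(-87 + S\right)} - 74} = \frac{2}{\frac{1}{-196 + S} - 74} = \frac{2}{-74 + \frac{1}{-196 + S}}$)
$Z = - \frac{2125}{1523}$ ($Z = \left(-14875\right) \frac{1}{10661} = - \frac{2125}{1523} \approx -1.3953$)
$\frac{-12124 + Z}{P{\left(56 \right)} - 14434} = \frac{-12124 - \frac{2125}{1523}}{\frac{2 \left(196 - 56\right)}{-14505 + 74 \cdot 56} - 14434} = - \frac{18466977}{1523 \left(\frac{2 \left(196 - 56\right)}{-14505 + 4144} - 14434\right)} = - \frac{18466977}{1523 \left(2 \frac{1}{-10361} \cdot 140 - 14434\right)} = - \frac{18466977}{1523 \left(2 \left(- \frac{1}{10361}\right) 140 - 14434\right)} = - \frac{18466977}{1523 \left(- \frac{280}{10361} - 14434\right)} = - \frac{18466977}{1523 \left(- \frac{149550954}{10361}\right)} = \left(- \frac{18466977}{1523}\right) \left(- \frac{10361}{149550954}\right) = \frac{63778782899}{75922034314}$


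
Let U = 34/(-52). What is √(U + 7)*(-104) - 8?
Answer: -8 - 4*√4290 ≈ -269.99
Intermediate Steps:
U = -17/26 (U = 34*(-1/52) = -17/26 ≈ -0.65385)
√(U + 7)*(-104) - 8 = √(-17/26 + 7)*(-104) - 8 = √(165/26)*(-104) - 8 = (√4290/26)*(-104) - 8 = -4*√4290 - 8 = -8 - 4*√4290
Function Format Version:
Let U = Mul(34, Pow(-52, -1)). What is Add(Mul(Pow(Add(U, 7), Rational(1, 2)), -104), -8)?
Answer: Add(-8, Mul(-4, Pow(4290, Rational(1, 2)))) ≈ -269.99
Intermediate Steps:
U = Rational(-17, 26) (U = Mul(34, Rational(-1, 52)) = Rational(-17, 26) ≈ -0.65385)
Add(Mul(Pow(Add(U, 7), Rational(1, 2)), -104), -8) = Add(Mul(Pow(Add(Rational(-17, 26), 7), Rational(1, 2)), -104), -8) = Add(Mul(Pow(Rational(165, 26), Rational(1, 2)), -104), -8) = Add(Mul(Mul(Rational(1, 26), Pow(4290, Rational(1, 2))), -104), -8) = Add(Mul(-4, Pow(4290, Rational(1, 2))), -8) = Add(-8, Mul(-4, Pow(4290, Rational(1, 2))))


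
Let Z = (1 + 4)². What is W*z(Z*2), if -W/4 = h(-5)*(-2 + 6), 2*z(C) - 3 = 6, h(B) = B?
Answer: 360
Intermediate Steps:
Z = 25 (Z = 5² = 25)
z(C) = 9/2 (z(C) = 3/2 + (½)*6 = 3/2 + 3 = 9/2)
W = 80 (W = -(-20)*(-2 + 6) = -(-20)*4 = -4*(-20) = 80)
W*z(Z*2) = 80*(9/2) = 360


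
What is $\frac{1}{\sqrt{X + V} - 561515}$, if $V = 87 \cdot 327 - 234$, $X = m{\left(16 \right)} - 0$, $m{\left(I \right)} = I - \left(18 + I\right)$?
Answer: $- \frac{561515}{315299067028} - \frac{3 \sqrt{3133}}{315299067028} \approx -1.7814 \cdot 10^{-6}$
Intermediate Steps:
$m{\left(I \right)} = -18$
$X = -18$ ($X = -18 - 0 = -18 + 0 = -18$)
$V = 28215$ ($V = 28449 - 234 = 28215$)
$\frac{1}{\sqrt{X + V} - 561515} = \frac{1}{\sqrt{-18 + 28215} - 561515} = \frac{1}{\sqrt{28197} - 561515} = \frac{1}{3 \sqrt{3133} - 561515} = \frac{1}{-561515 + 3 \sqrt{3133}}$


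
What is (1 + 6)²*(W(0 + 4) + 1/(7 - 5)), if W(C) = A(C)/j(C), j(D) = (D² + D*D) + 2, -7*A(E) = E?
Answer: 805/34 ≈ 23.676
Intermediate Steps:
A(E) = -E/7
j(D) = 2 + 2*D² (j(D) = (D² + D²) + 2 = 2*D² + 2 = 2 + 2*D²)
W(C) = -C/(7*(2 + 2*C²)) (W(C) = (-C/7)/(2 + 2*C²) = -C/(7*(2 + 2*C²)))
(1 + 6)²*(W(0 + 4) + 1/(7 - 5)) = (1 + 6)²*(-(0 + 4)/(14 + 14*(0 + 4)²) + 1/(7 - 5)) = 7²*(-1*4/(14 + 14*4²) + 1/2) = 49*(-1*4/(14 + 14*16) + ½) = 49*(-1*4/(14 + 224) + ½) = 49*(-1*4/238 + ½) = 49*(-1*4*1/238 + ½) = 49*(-2/119 + ½) = 49*(115/238) = 805/34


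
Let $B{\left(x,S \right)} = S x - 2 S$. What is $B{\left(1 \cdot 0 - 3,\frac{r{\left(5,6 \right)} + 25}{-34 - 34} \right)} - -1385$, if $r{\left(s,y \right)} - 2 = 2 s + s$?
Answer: $\frac{47195}{34} \approx 1388.1$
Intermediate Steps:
$r{\left(s,y \right)} = 2 + 3 s$ ($r{\left(s,y \right)} = 2 + \left(2 s + s\right) = 2 + 3 s$)
$B{\left(x,S \right)} = - 2 S + S x$
$B{\left(1 \cdot 0 - 3,\frac{r{\left(5,6 \right)} + 25}{-34 - 34} \right)} - -1385 = \frac{\left(2 + 3 \cdot 5\right) + 25}{-34 - 34} \left(-2 + \left(1 \cdot 0 - 3\right)\right) - -1385 = \frac{\left(2 + 15\right) + 25}{-68} \left(-2 + \left(0 - 3\right)\right) + 1385 = \left(17 + 25\right) \left(- \frac{1}{68}\right) \left(-2 - 3\right) + 1385 = 42 \left(- \frac{1}{68}\right) \left(-5\right) + 1385 = \left(- \frac{21}{34}\right) \left(-5\right) + 1385 = \frac{105}{34} + 1385 = \frac{47195}{34}$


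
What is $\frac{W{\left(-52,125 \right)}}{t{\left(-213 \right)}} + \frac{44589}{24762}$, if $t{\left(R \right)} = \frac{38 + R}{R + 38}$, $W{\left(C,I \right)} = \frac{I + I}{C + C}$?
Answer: $- \frac{129437}{214604} \approx -0.60314$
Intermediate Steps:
$W{\left(C,I \right)} = \frac{I}{C}$ ($W{\left(C,I \right)} = \frac{2 I}{2 C} = 2 I \frac{1}{2 C} = \frac{I}{C}$)
$t{\left(R \right)} = 1$ ($t{\left(R \right)} = \frac{38 + R}{38 + R} = 1$)
$\frac{W{\left(-52,125 \right)}}{t{\left(-213 \right)}} + \frac{44589}{24762} = \frac{125 \frac{1}{-52}}{1} + \frac{44589}{24762} = 125 \left(- \frac{1}{52}\right) 1 + 44589 \cdot \frac{1}{24762} = \left(- \frac{125}{52}\right) 1 + \frac{14863}{8254} = - \frac{125}{52} + \frac{14863}{8254} = - \frac{129437}{214604}$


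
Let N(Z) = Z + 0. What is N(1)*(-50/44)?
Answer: -25/22 ≈ -1.1364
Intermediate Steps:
N(Z) = Z
N(1)*(-50/44) = 1*(-50/44) = 1*(-50*1/44) = 1*(-25/22) = -25/22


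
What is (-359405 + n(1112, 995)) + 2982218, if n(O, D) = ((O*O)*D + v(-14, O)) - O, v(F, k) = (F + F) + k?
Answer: 1232984065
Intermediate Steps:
v(F, k) = k + 2*F (v(F, k) = 2*F + k = k + 2*F)
n(O, D) = -28 + D*O**2 (n(O, D) = ((O*O)*D + (O + 2*(-14))) - O = (O**2*D + (O - 28)) - O = (D*O**2 + (-28 + O)) - O = (-28 + O + D*O**2) - O = -28 + D*O**2)
(-359405 + n(1112, 995)) + 2982218 = (-359405 + (-28 + 995*1112**2)) + 2982218 = (-359405 + (-28 + 995*1236544)) + 2982218 = (-359405 + (-28 + 1230361280)) + 2982218 = (-359405 + 1230361252) + 2982218 = 1230001847 + 2982218 = 1232984065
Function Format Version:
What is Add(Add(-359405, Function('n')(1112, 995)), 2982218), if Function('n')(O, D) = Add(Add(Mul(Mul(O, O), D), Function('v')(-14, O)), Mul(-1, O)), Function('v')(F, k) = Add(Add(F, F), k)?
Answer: 1232984065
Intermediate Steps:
Function('v')(F, k) = Add(k, Mul(2, F)) (Function('v')(F, k) = Add(Mul(2, F), k) = Add(k, Mul(2, F)))
Function('n')(O, D) = Add(-28, Mul(D, Pow(O, 2))) (Function('n')(O, D) = Add(Add(Mul(Mul(O, O), D), Add(O, Mul(2, -14))), Mul(-1, O)) = Add(Add(Mul(Pow(O, 2), D), Add(O, -28)), Mul(-1, O)) = Add(Add(Mul(D, Pow(O, 2)), Add(-28, O)), Mul(-1, O)) = Add(Add(-28, O, Mul(D, Pow(O, 2))), Mul(-1, O)) = Add(-28, Mul(D, Pow(O, 2))))
Add(Add(-359405, Function('n')(1112, 995)), 2982218) = Add(Add(-359405, Add(-28, Mul(995, Pow(1112, 2)))), 2982218) = Add(Add(-359405, Add(-28, Mul(995, 1236544))), 2982218) = Add(Add(-359405, Add(-28, 1230361280)), 2982218) = Add(Add(-359405, 1230361252), 2982218) = Add(1230001847, 2982218) = 1232984065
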